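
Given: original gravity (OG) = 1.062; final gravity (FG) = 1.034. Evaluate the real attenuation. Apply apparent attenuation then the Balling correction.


AA = (OG−FG)/(OG−1)·100;  RA = AA·0.8192
AA = (1.062 − 1.034)/(1.062 − 1)·100 = 45.1613
RA = 45.1613·0.8192

36.9961 %


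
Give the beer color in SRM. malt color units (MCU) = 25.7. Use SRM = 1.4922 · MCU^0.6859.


SRM = 1.4922 · 25.7^0.6859

13.8325 SRM


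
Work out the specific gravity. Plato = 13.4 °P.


SG = 259/(259 − P)
SG = 259/(259 − 13.4)

1.0546


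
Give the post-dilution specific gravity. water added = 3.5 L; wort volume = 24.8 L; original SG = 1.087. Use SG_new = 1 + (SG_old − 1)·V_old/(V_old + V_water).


pts = (1.087 − 1)·1000·24.8/(24.8 + 3.5) = 76.2403
SG_new = 1 + 76.2403/1000

1.0762


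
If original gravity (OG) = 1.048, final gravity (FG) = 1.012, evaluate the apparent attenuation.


AA = (OG − FG)/(OG − 1) · 100
AA = (1.048 − 1.012)/(1.048 − 1) · 100

75.0000 %


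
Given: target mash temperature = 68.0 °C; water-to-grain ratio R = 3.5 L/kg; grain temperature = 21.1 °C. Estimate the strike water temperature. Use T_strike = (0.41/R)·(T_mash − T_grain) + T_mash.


T_strike = (0.41/3.5)·(68.0 − 21.1) + 68.0

73.4940 °C


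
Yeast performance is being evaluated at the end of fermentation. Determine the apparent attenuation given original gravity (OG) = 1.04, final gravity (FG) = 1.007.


AA = (OG − FG)/(OG − 1) · 100
AA = (1.04 − 1.007)/(1.04 − 1) · 100

82.5000 %


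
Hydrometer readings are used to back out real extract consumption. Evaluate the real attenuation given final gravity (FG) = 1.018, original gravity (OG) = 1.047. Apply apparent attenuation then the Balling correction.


AA = (OG−FG)/(OG−1)·100;  RA = AA·0.8192
AA = (1.047 − 1.018)/(1.047 − 1)·100 = 61.7021
RA = 61.7021·0.8192

50.5464 %


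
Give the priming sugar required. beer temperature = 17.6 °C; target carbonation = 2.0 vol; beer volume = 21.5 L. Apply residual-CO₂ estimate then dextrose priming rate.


residual = 14.695·(0.01821 + 0.09011·e^(−0.04·T));  sugar = (target − residual)·4.0·V
residual = 14.695·(0.01821 + 0.09011·e^(−0.04·17.6)) = 0.9225
sugar = (2.0 − 0.9225)·4.0·21.5

92.6622 g


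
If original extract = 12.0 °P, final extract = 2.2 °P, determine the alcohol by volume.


SG = 259/(259 − P);  ABV = (OG − FG)·131.25
OG = 259/(259 − 12.0) = 1.0486
FG = 259/(259 − 2.2) = 1.0086
ABV = (1.0486 − 1.0086)·131.25

5.2521 % ABV


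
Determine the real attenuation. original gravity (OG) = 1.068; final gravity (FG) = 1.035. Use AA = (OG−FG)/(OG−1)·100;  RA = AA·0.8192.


AA = (1.068 − 1.035)/(1.068 − 1)·100 = 48.5294
RA = 48.5294·0.8192

39.7553 %


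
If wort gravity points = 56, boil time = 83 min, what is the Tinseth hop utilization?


U = 1.65·0.000125^(GP/1000) · (1 − e^(−0.04·t))/4.15
bigness = 1.65·0.000125^(56/1000) = 0.9975
boil_factor = (1 − e^(−0.04·83))/4.15 = 0.2323
U = 0.9975 · 0.2323

0.2317


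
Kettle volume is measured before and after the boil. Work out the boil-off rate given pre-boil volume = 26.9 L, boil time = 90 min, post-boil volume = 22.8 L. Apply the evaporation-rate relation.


rate = (V_pre − V_post) / (t_min/60)
rate = (26.9 − 22.8) / (90/60)

2.7333 L/hr


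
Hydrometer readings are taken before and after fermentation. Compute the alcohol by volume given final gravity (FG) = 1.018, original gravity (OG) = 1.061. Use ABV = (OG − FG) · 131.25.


ABV = (1.061 − 1.018) · 131.25

5.6437 % ABV


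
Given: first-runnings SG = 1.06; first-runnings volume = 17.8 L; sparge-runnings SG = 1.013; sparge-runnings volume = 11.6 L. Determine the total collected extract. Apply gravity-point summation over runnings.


total = Σ (SG_i − 1)·1000·V_i
first = (1.06 − 1)·1000·17.8 = 1068.0000
sparge = (1.013 − 1)·1000·11.6 = 150.8000
total = 1068.0000 + 150.8000

1218.8000 gravity·L


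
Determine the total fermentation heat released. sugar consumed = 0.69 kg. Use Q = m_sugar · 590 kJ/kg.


Q = 0.69 · 590

407.1000 kJ


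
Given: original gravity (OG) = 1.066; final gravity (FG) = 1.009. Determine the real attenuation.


AA = (OG−FG)/(OG−1)·100;  RA = AA·0.8192
AA = (1.066 − 1.009)/(1.066 − 1)·100 = 86.3636
RA = 86.3636·0.8192

70.7491 %


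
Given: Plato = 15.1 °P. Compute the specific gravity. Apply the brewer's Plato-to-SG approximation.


SG = 259/(259 − P)
SG = 259/(259 − 15.1)

1.0619


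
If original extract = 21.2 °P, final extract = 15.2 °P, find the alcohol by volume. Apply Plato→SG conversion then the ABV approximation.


SG = 259/(259 − P);  ABV = (OG − FG)·131.25
OG = 259/(259 − 21.2) = 1.0892
FG = 259/(259 − 15.2) = 1.0623
ABV = (1.0892 − 1.0623)·131.25

3.5181 % ABV


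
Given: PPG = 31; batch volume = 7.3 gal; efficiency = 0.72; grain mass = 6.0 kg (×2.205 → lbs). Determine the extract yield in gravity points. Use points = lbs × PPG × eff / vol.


lbs = 6.0 × 2.205 = 13.2300
points = 13.2300 × 31 × 0.72 / 7.3

40.4512 points


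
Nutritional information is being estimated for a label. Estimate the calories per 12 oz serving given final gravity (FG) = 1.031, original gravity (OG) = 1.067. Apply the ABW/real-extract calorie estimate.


ABW = (OG−FG)·131.25·0.79/FG;  °P = 259 − 259/SG (for OG→OE and FG→AE);  RE = 0.1808·OE + 0.8192·AE;  Cal = (6.9·ABW + 4·(RE−0.1))·FG·3.55
ABW = (1.067 − 1.031)·131.25·0.79/1.031 = 3.6205
OE = 259 − 259/1.067 = 16.2634 °P
AE = 259 − 259/1.031 = 7.7876 °P
RE = 0.1808·16.2634 + 0.8192·7.7876 = 9.3200 °P
Cal = (6.9·3.6205 + 4·(9.3200−0.1))·1.031·3.55

226.4164 kcal


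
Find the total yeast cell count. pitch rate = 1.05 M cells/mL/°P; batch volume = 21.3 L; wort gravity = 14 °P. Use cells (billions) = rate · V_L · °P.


cells = 1.05 · 21.3 · 14

313.1100 billion cells


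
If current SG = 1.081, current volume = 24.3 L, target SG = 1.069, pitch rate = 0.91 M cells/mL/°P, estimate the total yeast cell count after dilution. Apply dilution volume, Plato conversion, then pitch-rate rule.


V_w = V·((SG_c−1)/(SG_t−1)−1);  °P = 259 − 259/SG_t;  cells = rate·(V+V_w)·°P
V_w = 24.3·((1.081−1)/(1.069−1)−1) = 4.2261
V_final = 24.3 + 4.2261 = 28.5261
°P = 259 − 259/1.069 = 16.7175
cells = 0.91·28.5261·16.7175

433.9650 billion cells


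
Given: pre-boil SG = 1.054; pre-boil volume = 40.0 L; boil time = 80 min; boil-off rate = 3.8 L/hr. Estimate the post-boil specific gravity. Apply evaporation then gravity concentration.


V_post = V_pre − rate·(t/60);  SG_post = 1 + (SG_pre−1)·V_pre/V_post
V_post = 40.0 − 3.8·(80/60) = 34.9333
SG_post = 1 + (1.054 − 1)·40.0/34.9333

1.0618


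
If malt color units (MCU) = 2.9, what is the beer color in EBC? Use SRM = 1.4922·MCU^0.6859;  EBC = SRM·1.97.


SRM = 1.4922·2.9^0.6859 = 3.0973
EBC = 3.0973·1.97

6.1017 EBC


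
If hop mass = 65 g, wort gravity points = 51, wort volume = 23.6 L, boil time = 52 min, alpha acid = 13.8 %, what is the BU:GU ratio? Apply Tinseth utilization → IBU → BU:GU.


U = 1.65·0.000125^(GP/1000)·(1−e^(−0.04t))/4.15;  IBU = (α/100)·m·U·1000/V;  BU:GU = IBU/GP
U = 1.65·0.000125^(51/1000)·(1−e^(−0.04·52))/4.15 = 0.2200
IBU = (13.8/100)·65·0.2200·1000/23.6 = 83.6183
BU:GU = 83.6183/51

1.6396


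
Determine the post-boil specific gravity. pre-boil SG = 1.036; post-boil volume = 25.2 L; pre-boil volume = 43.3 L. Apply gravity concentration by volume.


SG_post = 1 + (SG_pre − 1)·V_pre/V_post
pts_pre = (1.036 − 1)·1000 = 36.0000
pts_post = 36.0000·43.3/25.2 = 61.8571
SG_post = 1 + 61.8571/1000

1.0619


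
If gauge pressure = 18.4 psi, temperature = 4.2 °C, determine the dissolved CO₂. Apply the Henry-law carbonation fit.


vols = (P + 14.695)·(0.01821 + 0.09011·e^(−0.04·T))
vols = (18.4 + 14.695)·(0.01821 + 0.09011·e^(−0.04·4.2))

3.1237 volumes


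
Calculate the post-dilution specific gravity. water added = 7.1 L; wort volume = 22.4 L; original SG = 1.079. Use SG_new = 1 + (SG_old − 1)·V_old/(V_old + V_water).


pts = (1.079 − 1)·1000·22.4/(22.4 + 7.1) = 59.9864
SG_new = 1 + 59.9864/1000

1.0600


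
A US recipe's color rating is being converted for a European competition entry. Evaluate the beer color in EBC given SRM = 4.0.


EBC = SRM · 1.97
EBC = 4.0 · 1.97

7.8800 EBC


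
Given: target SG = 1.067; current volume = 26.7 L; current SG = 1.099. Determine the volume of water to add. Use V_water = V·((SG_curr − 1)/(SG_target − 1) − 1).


V_water = 26.7·((1.099 − 1)/(1.067 − 1) − 1)

12.7522 L


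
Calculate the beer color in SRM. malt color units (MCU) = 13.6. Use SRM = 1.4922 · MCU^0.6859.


SRM = 1.4922 · 13.6^0.6859

8.9397 SRM


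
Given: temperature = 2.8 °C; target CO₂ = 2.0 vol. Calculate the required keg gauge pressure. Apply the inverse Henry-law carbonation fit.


psi = vols/(0.01821 + 0.09011·e^(−0.04·T)) − 14.695
psi = 2.0/(0.01821 + 0.09011·e^(−0.04·2.8)) − 14.695

5.5536 psi


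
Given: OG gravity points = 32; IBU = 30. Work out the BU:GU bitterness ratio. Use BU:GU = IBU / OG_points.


BU:GU = 30 / 32

0.9375


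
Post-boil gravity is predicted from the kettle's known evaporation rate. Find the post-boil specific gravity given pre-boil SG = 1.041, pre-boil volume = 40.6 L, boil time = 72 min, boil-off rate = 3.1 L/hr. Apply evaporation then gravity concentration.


V_post = V_pre − rate·(t/60);  SG_post = 1 + (SG_pre−1)·V_pre/V_post
V_post = 40.6 − 3.1·(72/60) = 36.8800
SG_post = 1 + (1.041 − 1)·40.6/36.8800

1.0451


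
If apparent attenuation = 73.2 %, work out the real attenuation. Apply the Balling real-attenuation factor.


RA = AA · 0.8192
RA = 73.2 · 0.8192

59.9654 %


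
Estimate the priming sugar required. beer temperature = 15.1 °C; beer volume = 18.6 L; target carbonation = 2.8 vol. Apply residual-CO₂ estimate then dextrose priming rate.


residual = 14.695·(0.01821 + 0.09011·e^(−0.04·T));  sugar = (target − residual)·4.0·V
residual = 14.695·(0.01821 + 0.09011·e^(−0.04·15.1)) = 0.9914
sugar = (2.8 − 0.9914)·4.0·18.6

134.5589 g


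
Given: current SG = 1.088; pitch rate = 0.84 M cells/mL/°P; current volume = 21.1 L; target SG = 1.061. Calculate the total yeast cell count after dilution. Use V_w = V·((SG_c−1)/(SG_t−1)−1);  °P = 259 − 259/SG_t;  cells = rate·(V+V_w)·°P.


V_w = 21.1·((1.088−1)/(1.061−1)−1) = 9.3393
V_final = 21.1 + 9.3393 = 30.4393
°P = 259 − 259/1.061 = 14.8907
cells = 0.84·30.4393·14.8907

380.7403 billion cells


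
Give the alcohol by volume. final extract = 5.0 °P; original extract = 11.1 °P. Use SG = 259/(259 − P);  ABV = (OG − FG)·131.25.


OG = 259/(259 − 11.1) = 1.0448
FG = 259/(259 − 5.0) = 1.0197
ABV = (1.0448 − 1.0197)·131.25

3.2932 % ABV


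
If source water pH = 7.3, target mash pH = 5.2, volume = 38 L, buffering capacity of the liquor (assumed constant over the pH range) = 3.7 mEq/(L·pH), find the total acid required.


acid = buffering capacity · (pH_source − pH_target) · V
acid = 3.7 · (7.3 − 5.2) · 38

295.2600 mEq


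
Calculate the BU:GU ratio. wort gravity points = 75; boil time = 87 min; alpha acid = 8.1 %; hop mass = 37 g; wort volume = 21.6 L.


U = 1.65·0.000125^(GP/1000)·(1−e^(−0.04t))/4.15;  IBU = (α/100)·m·U·1000/V;  BU:GU = IBU/GP
U = 1.65·0.000125^(75/1000)·(1−e^(−0.04·87))/4.15 = 0.1964
IBU = (8.1/100)·37·0.1964·1000/21.6 = 27.2488
BU:GU = 27.2488/75

0.3633


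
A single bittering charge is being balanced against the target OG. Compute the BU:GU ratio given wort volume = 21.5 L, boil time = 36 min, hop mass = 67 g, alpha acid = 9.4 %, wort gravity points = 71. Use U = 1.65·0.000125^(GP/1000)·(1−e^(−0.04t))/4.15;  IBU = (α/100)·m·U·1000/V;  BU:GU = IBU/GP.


U = 1.65·0.000125^(71/1000)·(1−e^(−0.04·36))/4.15 = 0.1603
IBU = (9.4/100)·67·0.1603·1000/21.5 = 46.9512
BU:GU = 46.9512/71

0.6613


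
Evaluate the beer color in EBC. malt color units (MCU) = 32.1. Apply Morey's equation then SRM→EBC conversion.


SRM = 1.4922·MCU^0.6859;  EBC = SRM·1.97
SRM = 1.4922·32.1^0.6859 = 16.1116
EBC = 16.1116·1.97

31.7399 EBC


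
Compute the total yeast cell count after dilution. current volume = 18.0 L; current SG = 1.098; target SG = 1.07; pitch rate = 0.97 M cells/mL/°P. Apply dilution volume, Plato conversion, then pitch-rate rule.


V_w = V·((SG_c−1)/(SG_t−1)−1);  °P = 259 − 259/SG_t;  cells = rate·(V+V_w)·°P
V_w = 18.0·((1.098−1)/(1.07−1)−1) = 7.2000
V_final = 18.0 + 7.2000 = 25.2000
°P = 259 − 259/1.07 = 16.9439
cells = 0.97·25.2000·16.9439

414.1773 billion cells


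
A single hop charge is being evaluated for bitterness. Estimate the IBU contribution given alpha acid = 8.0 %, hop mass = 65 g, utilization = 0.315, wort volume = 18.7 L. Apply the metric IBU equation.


IBU = (α/100)·mass·U·1000 / V
IBU = (8.0/100)·65·0.315·1000 / 18.7

87.5936 IBU


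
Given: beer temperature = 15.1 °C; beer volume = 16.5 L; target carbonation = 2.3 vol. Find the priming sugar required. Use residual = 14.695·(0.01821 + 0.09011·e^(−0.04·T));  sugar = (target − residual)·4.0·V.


residual = 14.695·(0.01821 + 0.09011·e^(−0.04·15.1)) = 0.9914
sugar = (2.3 − 0.9914)·4.0·16.5

86.3668 g


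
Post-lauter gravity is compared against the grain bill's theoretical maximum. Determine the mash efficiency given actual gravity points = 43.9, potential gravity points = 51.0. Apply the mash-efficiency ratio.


efficiency = actual / potential × 100
efficiency = 43.9 / 51.0 × 100

86.0784 %


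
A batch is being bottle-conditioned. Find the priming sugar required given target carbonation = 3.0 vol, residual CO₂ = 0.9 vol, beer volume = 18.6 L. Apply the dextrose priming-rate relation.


sugar = (target − residual)·4.0·V
sugar = (3.0 − 0.9)·4.0·18.6

156.2400 g


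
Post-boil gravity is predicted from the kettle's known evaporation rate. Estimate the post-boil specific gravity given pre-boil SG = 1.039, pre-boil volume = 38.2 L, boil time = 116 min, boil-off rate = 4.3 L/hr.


V_post = V_pre − rate·(t/60);  SG_post = 1 + (SG_pre−1)·V_pre/V_post
V_post = 38.2 − 4.3·(116/60) = 29.8867
SG_post = 1 + (1.039 − 1)·38.2/29.8867

1.0498


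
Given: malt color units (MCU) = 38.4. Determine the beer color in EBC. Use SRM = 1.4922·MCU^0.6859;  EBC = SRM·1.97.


SRM = 1.4922·38.4^0.6859 = 18.2188
EBC = 18.2188·1.97

35.8910 EBC


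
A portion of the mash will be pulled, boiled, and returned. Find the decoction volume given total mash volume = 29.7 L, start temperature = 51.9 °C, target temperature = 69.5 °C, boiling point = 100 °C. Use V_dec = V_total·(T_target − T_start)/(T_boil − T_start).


V_dec = 29.7·(69.5 − 51.9)/(100 − 51.9)

10.8674 L


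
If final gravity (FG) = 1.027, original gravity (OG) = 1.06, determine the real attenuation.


AA = (OG−FG)/(OG−1)·100;  RA = AA·0.8192
AA = (1.06 − 1.027)/(1.06 − 1)·100 = 55.0000
RA = 55.0000·0.8192

45.0560 %


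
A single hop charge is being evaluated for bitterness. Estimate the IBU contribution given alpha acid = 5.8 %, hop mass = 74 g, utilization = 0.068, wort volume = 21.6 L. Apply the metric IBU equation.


IBU = (α/100)·mass·U·1000 / V
IBU = (5.8/100)·74·0.068·1000 / 21.6

13.5119 IBU


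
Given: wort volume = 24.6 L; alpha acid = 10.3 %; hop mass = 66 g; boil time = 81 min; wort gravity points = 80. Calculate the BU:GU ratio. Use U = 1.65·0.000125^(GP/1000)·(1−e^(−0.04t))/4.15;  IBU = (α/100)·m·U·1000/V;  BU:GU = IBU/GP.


U = 1.65·0.000125^(80/1000)·(1−e^(−0.04·81))/4.15 = 0.1861
IBU = (10.3/100)·66·0.1861·1000/24.6 = 51.4380
BU:GU = 51.4380/80

0.6430


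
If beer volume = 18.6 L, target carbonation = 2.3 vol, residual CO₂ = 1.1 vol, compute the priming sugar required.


sugar = (target − residual)·4.0·V
sugar = (2.3 − 1.1)·4.0·18.6

89.2800 g


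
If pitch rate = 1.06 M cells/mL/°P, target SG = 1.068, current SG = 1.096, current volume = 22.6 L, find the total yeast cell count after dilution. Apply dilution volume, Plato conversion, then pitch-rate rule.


V_w = V·((SG_c−1)/(SG_t−1)−1);  °P = 259 − 259/SG_t;  cells = rate·(V+V_w)·°P
V_w = 22.6·((1.096−1)/(1.068−1)−1) = 9.3059
V_final = 22.6 + 9.3059 = 31.9059
°P = 259 − 259/1.068 = 16.4906
cells = 1.06·31.9059·16.4906

557.7172 billion cells


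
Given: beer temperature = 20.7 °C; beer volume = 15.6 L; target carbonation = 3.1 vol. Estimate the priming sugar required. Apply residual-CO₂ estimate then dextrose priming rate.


residual = 14.695·(0.01821 + 0.09011·e^(−0.04·T));  sugar = (target − residual)·4.0·V
residual = 14.695·(0.01821 + 0.09011·e^(−0.04·20.7)) = 0.8462
sugar = (3.1 − 0.8462)·4.0·15.6

140.6400 g


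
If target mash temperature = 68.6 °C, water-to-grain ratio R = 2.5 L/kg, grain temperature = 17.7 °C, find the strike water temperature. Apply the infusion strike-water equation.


T_strike = (0.41/R)·(T_mash − T_grain) + T_mash
T_strike = (0.41/2.5)·(68.6 − 17.7) + 68.6

76.9476 °C


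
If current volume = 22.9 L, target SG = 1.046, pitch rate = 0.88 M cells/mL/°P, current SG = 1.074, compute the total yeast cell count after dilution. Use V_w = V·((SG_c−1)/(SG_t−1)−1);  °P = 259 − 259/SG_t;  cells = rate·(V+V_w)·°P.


V_w = 22.9·((1.074−1)/(1.046−1)−1) = 13.9391
V_final = 22.9 + 13.9391 = 36.8391
°P = 259 − 259/1.046 = 11.3901
cells = 0.88·36.8391·11.3901

369.2478 billion cells


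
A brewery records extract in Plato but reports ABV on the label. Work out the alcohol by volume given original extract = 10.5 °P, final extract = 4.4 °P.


SG = 259/(259 − P);  ABV = (OG − FG)·131.25
OG = 259/(259 − 10.5) = 1.0423
FG = 259/(259 − 4.4) = 1.0173
ABV = (1.0423 − 1.0173)·131.25

3.2775 % ABV


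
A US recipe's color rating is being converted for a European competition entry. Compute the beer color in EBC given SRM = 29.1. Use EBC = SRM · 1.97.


EBC = 29.1 · 1.97

57.3270 EBC


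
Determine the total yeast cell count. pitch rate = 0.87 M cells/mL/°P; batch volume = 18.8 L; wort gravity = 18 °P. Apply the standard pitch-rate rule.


cells (billions) = rate · V_L · °P
cells = 0.87 · 18.8 · 18

294.4080 billion cells


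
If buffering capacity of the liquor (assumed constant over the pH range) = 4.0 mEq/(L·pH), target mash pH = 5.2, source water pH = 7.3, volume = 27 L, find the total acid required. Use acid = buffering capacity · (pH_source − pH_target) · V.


acid = 4.0 · (7.3 − 5.2) · 27

226.8000 mEq


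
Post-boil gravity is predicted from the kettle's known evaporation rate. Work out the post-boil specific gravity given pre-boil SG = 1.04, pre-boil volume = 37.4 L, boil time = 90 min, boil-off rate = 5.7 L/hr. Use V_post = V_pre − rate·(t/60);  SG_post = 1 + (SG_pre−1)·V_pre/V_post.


V_post = 37.4 − 5.7·(90/60) = 28.8500
SG_post = 1 + (1.04 − 1)·37.4/28.8500

1.0519


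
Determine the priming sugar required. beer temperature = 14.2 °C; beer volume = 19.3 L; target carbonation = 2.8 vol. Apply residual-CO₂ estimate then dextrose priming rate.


residual = 14.695·(0.01821 + 0.09011·e^(−0.04·T));  sugar = (target − residual)·4.0·V
residual = 14.695·(0.01821 + 0.09011·e^(−0.04·14.2)) = 1.0179
sugar = (2.8 − 1.0179)·4.0·19.3

137.5746 g


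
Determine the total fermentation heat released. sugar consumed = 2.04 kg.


Q = m_sugar · 590 kJ/kg
Q = 2.04 · 590

1203.6000 kJ


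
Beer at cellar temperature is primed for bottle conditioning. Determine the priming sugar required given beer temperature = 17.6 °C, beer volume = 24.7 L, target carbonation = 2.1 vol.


residual = 14.695·(0.01821 + 0.09011·e^(−0.04·T));  sugar = (target − residual)·4.0·V
residual = 14.695·(0.01821 + 0.09011·e^(−0.04·17.6)) = 0.9225
sugar = (2.1 − 0.9225)·4.0·24.7

116.3338 g


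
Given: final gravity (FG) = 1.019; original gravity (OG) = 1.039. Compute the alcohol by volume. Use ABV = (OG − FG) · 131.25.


ABV = (1.039 − 1.019) · 131.25

2.6250 % ABV


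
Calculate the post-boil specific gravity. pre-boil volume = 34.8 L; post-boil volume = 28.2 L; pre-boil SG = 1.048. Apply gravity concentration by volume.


SG_post = 1 + (SG_pre − 1)·V_pre/V_post
pts_pre = (1.048 − 1)·1000 = 48.0000
pts_post = 48.0000·34.8/28.2 = 59.2340
SG_post = 1 + 59.2340/1000

1.0592


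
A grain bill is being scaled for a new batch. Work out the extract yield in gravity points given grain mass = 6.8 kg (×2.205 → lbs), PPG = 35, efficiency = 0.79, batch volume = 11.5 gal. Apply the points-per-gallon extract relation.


points = lbs × PPG × eff / vol
lbs = 6.8 × 2.205 = 14.9940
points = 14.9940 × 35 × 0.79 / 11.5

36.0508 points


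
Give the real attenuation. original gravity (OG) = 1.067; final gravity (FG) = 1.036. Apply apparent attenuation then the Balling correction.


AA = (OG−FG)/(OG−1)·100;  RA = AA·0.8192
AA = (1.067 − 1.036)/(1.067 − 1)·100 = 46.2687
RA = 46.2687·0.8192

37.9033 %


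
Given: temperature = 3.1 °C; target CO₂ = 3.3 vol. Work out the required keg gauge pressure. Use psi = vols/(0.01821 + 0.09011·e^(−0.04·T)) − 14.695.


psi = 3.3/(0.01821 + 0.09011·e^(−0.04·3.1)) − 14.695

19.0434 psi


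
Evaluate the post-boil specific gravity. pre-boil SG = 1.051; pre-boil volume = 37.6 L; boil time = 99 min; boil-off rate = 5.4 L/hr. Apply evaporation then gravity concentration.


V_post = V_pre − rate·(t/60);  SG_post = 1 + (SG_pre−1)·V_pre/V_post
V_post = 37.6 − 5.4·(99/60) = 28.6900
SG_post = 1 + (1.051 − 1)·37.6/28.6900

1.0668


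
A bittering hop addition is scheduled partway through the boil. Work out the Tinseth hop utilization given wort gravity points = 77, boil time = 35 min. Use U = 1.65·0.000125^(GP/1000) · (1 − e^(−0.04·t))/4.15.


bigness = 1.65·0.000125^(77/1000) = 0.8259
boil_factor = (1 − e^(−0.04·35))/4.15 = 0.1815
U = 0.8259 · 0.1815

0.1499


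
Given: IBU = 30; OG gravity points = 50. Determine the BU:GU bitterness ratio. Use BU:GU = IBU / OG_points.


BU:GU = 30 / 50

0.6000


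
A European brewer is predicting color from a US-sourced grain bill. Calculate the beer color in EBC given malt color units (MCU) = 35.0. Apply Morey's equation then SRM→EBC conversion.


SRM = 1.4922·MCU^0.6859;  EBC = SRM·1.97
SRM = 1.4922·35.0^0.6859 = 17.0963
EBC = 17.0963·1.97

33.6798 EBC


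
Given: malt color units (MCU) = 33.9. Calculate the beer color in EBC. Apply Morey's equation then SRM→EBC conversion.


SRM = 1.4922·MCU^0.6859;  EBC = SRM·1.97
SRM = 1.4922·33.9^0.6859 = 16.7260
EBC = 16.7260·1.97

32.9501 EBC


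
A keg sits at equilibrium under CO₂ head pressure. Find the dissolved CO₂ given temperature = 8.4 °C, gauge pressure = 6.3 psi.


vols = (P + 14.695)·(0.01821 + 0.09011·e^(−0.04·T))
vols = (6.3 + 14.695)·(0.01821 + 0.09011·e^(−0.04·8.4))

1.7343 volumes


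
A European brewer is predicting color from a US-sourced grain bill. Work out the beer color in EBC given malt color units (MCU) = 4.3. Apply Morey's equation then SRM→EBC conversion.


SRM = 1.4922·MCU^0.6859;  EBC = SRM·1.97
SRM = 1.4922·4.3^0.6859 = 4.0581
EBC = 4.0581·1.97

7.9945 EBC


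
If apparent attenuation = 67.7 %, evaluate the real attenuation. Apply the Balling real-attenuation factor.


RA = AA · 0.8192
RA = 67.7 · 0.8192

55.4598 %


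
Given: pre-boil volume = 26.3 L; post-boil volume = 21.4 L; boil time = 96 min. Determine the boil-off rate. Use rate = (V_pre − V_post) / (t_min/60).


rate = (26.3 − 21.4) / (96/60)

3.0625 L/hr


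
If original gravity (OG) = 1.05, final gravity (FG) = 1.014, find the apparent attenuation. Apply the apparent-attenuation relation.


AA = (OG − FG)/(OG − 1) · 100
AA = (1.05 − 1.014)/(1.05 − 1) · 100

72.0000 %


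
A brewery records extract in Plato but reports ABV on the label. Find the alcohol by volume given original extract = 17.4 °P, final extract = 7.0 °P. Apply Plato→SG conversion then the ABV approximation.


SG = 259/(259 − P);  ABV = (OG − FG)·131.25
OG = 259/(259 − 17.4) = 1.0720
FG = 259/(259 − 7.0) = 1.0278
ABV = (1.0720 − 1.0278)·131.25

5.8068 % ABV


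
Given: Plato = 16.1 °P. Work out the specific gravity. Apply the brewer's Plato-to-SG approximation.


SG = 259/(259 − P)
SG = 259/(259 − 16.1)

1.0663


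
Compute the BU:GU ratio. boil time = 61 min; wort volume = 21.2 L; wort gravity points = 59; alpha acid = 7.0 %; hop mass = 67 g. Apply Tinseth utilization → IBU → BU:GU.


U = 1.65·0.000125^(GP/1000)·(1−e^(−0.04t))/4.15;  IBU = (α/100)·m·U·1000/V;  BU:GU = IBU/GP
U = 1.65·0.000125^(59/1000)·(1−e^(−0.04·61))/4.15 = 0.2136
IBU = (7.0/100)·67·0.2136·1000/21.2 = 47.2481
BU:GU = 47.2481/59

0.8008


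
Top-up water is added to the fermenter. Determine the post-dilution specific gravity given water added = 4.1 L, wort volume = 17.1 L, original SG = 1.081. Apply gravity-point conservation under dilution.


SG_new = 1 + (SG_old − 1)·V_old/(V_old + V_water)
pts = (1.081 − 1)·1000·17.1/(17.1 + 4.1) = 65.3349
SG_new = 1 + 65.3349/1000

1.0653


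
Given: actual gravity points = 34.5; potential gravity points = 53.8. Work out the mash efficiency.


efficiency = actual / potential × 100
efficiency = 34.5 / 53.8 × 100

64.1264 %


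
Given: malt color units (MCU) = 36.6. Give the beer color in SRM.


SRM = 1.4922 · MCU^0.6859
SRM = 1.4922 · 36.6^0.6859

17.6286 SRM


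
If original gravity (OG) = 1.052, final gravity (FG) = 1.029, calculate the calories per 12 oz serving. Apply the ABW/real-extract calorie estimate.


ABW = (OG−FG)·131.25·0.79/FG;  °P = 259 − 259/SG (for OG→OE and FG→AE);  RE = 0.1808·OE + 0.8192·AE;  Cal = (6.9·ABW + 4·(RE−0.1))·FG·3.55
ABW = (1.052 − 1.029)·131.25·0.79/1.029 = 2.3176
OE = 259 − 259/1.052 = 12.8023 °P
AE = 259 − 259/1.029 = 7.2993 °P
RE = 0.1808·12.8023 + 0.8192·7.2993 = 8.2943 °P
Cal = (6.9·2.3176 + 4·(8.2943−0.1))·1.029·3.55

178.1488 kcal


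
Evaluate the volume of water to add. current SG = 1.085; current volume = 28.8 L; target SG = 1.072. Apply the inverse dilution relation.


V_water = V·((SG_curr − 1)/(SG_target − 1) − 1)
V_water = 28.8·((1.085 − 1)/(1.072 − 1) − 1)

5.2000 L


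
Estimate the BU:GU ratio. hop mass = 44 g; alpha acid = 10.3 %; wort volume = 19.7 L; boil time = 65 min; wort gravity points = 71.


U = 1.65·0.000125^(GP/1000)·(1−e^(−0.04t))/4.15;  IBU = (α/100)·m·U·1000/V;  BU:GU = IBU/GP
U = 1.65·0.000125^(71/1000)·(1−e^(−0.04·65))/4.15 = 0.1944
IBU = (10.3/100)·44·0.1944·1000/19.7 = 44.7325
BU:GU = 44.7325/71

0.6300


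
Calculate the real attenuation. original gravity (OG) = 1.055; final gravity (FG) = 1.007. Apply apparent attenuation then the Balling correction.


AA = (OG−FG)/(OG−1)·100;  RA = AA·0.8192
AA = (1.055 − 1.007)/(1.055 − 1)·100 = 87.2727
RA = 87.2727·0.8192

71.4938 %


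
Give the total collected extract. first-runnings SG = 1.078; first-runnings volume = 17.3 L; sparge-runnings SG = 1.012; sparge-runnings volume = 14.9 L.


total = Σ (SG_i − 1)·1000·V_i
first = (1.078 − 1)·1000·17.3 = 1349.4000
sparge = (1.012 − 1)·1000·14.9 = 178.8000
total = 1349.4000 + 178.8000

1528.2000 gravity·L


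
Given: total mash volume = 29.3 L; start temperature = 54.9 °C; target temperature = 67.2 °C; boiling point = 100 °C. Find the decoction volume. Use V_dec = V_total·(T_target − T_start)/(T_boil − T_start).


V_dec = 29.3·(67.2 − 54.9)/(100 − 54.9)

7.9909 L


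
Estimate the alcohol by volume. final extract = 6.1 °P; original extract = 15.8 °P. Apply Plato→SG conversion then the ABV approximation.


SG = 259/(259 − P);  ABV = (OG − FG)·131.25
OG = 259/(259 − 15.8) = 1.0650
FG = 259/(259 − 6.1) = 1.0241
ABV = (1.0650 − 1.0241)·131.25

5.3612 % ABV


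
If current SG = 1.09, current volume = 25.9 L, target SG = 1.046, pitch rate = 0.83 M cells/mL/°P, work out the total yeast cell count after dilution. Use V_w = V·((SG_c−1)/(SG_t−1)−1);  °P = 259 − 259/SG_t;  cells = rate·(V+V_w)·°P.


V_w = 25.9·((1.09−1)/(1.046−1)−1) = 24.7739
V_final = 25.9 + 24.7739 = 50.6739
°P = 259 − 259/1.046 = 11.3901
cells = 0.83·50.6739·11.3901

479.0584 billion cells


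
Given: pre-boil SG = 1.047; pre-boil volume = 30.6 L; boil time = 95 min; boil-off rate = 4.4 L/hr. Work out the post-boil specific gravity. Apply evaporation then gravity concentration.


V_post = V_pre − rate·(t/60);  SG_post = 1 + (SG_pre−1)·V_pre/V_post
V_post = 30.6 − 4.4·(95/60) = 23.6333
SG_post = 1 + (1.047 − 1)·30.6/23.6333

1.0609


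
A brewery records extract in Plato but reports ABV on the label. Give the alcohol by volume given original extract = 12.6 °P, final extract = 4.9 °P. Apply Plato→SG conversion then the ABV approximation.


SG = 259/(259 − P);  ABV = (OG − FG)·131.25
OG = 259/(259 − 12.6) = 1.0511
FG = 259/(259 − 4.9) = 1.0193
ABV = (1.0511 − 1.0193)·131.25

4.1807 % ABV


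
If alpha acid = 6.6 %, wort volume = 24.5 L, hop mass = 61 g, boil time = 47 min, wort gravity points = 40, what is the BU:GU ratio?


U = 1.65·0.000125^(GP/1000)·(1−e^(−0.04t))/4.15;  IBU = (α/100)·m·U·1000/V;  BU:GU = IBU/GP
U = 1.65·0.000125^(40/1000)·(1−e^(−0.04·47))/4.15 = 0.2352
IBU = (6.6/100)·61·0.2352·1000/24.5 = 38.6468
BU:GU = 38.6468/40

0.9662


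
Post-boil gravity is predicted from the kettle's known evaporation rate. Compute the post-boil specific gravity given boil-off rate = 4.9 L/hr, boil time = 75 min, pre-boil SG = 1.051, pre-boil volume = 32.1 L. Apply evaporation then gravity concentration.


V_post = V_pre − rate·(t/60);  SG_post = 1 + (SG_pre−1)·V_pre/V_post
V_post = 32.1 − 4.9·(75/60) = 25.9750
SG_post = 1 + (1.051 − 1)·32.1/25.9750

1.0630


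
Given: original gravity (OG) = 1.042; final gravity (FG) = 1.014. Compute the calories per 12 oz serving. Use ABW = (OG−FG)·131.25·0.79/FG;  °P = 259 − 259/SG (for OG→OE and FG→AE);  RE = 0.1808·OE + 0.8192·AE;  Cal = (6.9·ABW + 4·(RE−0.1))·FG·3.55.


ABW = (1.042 − 1.014)·131.25·0.79/1.014 = 2.8632
OE = 259 − 259/1.042 = 10.4395 °P
AE = 259 − 259/1.014 = 3.5759 °P
RE = 0.1808·10.4395 + 0.8192·3.5759 = 4.8169 °P
Cal = (6.9·2.8632 + 4·(4.8169−0.1))·1.014·3.55

139.0325 kcal


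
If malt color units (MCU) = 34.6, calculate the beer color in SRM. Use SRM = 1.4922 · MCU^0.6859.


SRM = 1.4922 · 34.6^0.6859

16.9621 SRM


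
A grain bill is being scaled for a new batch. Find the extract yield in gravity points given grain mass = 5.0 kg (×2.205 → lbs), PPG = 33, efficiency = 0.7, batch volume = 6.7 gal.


points = lbs × PPG × eff / vol
lbs = 5.0 × 2.205 = 11.0250
points = 11.0250 × 33 × 0.7 / 6.7

38.0116 points


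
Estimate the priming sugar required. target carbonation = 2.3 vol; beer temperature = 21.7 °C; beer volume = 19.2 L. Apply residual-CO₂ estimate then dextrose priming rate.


residual = 14.695·(0.01821 + 0.09011·e^(−0.04·T));  sugar = (target − residual)·4.0·V
residual = 14.695·(0.01821 + 0.09011·e^(−0.04·21.7)) = 0.8235
sugar = (2.3 − 0.8235)·4.0·19.2

113.3976 g


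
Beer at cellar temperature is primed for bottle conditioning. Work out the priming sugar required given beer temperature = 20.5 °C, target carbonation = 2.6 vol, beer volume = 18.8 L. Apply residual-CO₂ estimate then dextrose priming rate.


residual = 14.695·(0.01821 + 0.09011·e^(−0.04·T));  sugar = (target − residual)·4.0·V
residual = 14.695·(0.01821 + 0.09011·e^(−0.04·20.5)) = 0.8508
sugar = (2.6 − 0.8508)·4.0·18.8

131.5398 g


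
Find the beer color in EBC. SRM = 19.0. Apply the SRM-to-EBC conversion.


EBC = SRM · 1.97
EBC = 19.0 · 1.97

37.4300 EBC


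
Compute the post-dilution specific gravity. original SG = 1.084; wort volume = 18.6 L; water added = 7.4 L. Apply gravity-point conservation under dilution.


SG_new = 1 + (SG_old − 1)·V_old/(V_old + V_water)
pts = (1.084 − 1)·1000·18.6/(18.6 + 7.4) = 60.0923
SG_new = 1 + 60.0923/1000

1.0601


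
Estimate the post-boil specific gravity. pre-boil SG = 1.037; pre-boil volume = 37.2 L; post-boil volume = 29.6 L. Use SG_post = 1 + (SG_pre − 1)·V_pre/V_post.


pts_pre = (1.037 − 1)·1000 = 37.0000
pts_post = 37.0000·37.2/29.6 = 46.5000
SG_post = 1 + 46.5000/1000

1.0465


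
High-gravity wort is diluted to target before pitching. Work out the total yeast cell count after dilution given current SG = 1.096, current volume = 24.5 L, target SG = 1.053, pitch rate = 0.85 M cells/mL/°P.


V_w = V·((SG_c−1)/(SG_t−1)−1);  °P = 259 − 259/SG_t;  cells = rate·(V+V_w)·°P
V_w = 24.5·((1.096−1)/(1.053−1)−1) = 19.8774
V_final = 24.5 + 19.8774 = 44.3774
°P = 259 − 259/1.053 = 13.0361
cells = 0.85·44.3774·13.0361

491.7311 billion cells


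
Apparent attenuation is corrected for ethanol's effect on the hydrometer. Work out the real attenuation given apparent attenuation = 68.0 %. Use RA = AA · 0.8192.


RA = 68.0 · 0.8192

55.7056 %


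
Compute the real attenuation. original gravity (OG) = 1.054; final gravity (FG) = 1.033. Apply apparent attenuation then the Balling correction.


AA = (OG−FG)/(OG−1)·100;  RA = AA·0.8192
AA = (1.054 − 1.033)/(1.054 − 1)·100 = 38.8889
RA = 38.8889·0.8192

31.8578 %


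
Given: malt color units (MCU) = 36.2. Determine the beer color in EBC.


SRM = 1.4922·MCU^0.6859;  EBC = SRM·1.97
SRM = 1.4922·36.2^0.6859 = 17.4963
EBC = 17.4963·1.97

34.4676 EBC


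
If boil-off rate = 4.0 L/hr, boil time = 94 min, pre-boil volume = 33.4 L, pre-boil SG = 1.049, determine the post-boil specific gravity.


V_post = V_pre − rate·(t/60);  SG_post = 1 + (SG_pre−1)·V_pre/V_post
V_post = 33.4 − 4.0·(94/60) = 27.1333
SG_post = 1 + (1.049 − 1)·33.4/27.1333

1.0603


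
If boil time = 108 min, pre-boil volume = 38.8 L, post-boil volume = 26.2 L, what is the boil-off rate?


rate = (V_pre − V_post) / (t_min/60)
rate = (38.8 − 26.2) / (108/60)

7.0000 L/hr


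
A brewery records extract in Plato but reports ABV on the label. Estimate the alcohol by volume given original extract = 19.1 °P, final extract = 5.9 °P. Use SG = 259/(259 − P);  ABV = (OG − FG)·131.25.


OG = 259/(259 − 19.1) = 1.0796
FG = 259/(259 − 5.9) = 1.0233
ABV = (1.0796 − 1.0233)·131.25

7.3901 % ABV


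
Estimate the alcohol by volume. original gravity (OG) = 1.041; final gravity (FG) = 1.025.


ABV = (OG − FG) · 131.25
ABV = (1.041 − 1.025) · 131.25

2.1000 % ABV


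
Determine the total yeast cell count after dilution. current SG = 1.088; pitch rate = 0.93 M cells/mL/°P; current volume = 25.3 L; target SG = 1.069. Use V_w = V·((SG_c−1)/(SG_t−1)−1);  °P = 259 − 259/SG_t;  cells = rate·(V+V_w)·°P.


V_w = 25.3·((1.088−1)/(1.069−1)−1) = 6.9667
V_final = 25.3 + 6.9667 = 32.2667
°P = 259 − 259/1.069 = 16.7175
cells = 0.93·32.2667·16.7175

501.6585 billion cells


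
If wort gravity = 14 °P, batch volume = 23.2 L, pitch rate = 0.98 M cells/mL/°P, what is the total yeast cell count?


cells (billions) = rate · V_L · °P
cells = 0.98 · 23.2 · 14

318.3040 billion cells


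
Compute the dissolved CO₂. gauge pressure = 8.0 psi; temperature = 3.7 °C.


vols = (P + 14.695)·(0.01821 + 0.09011·e^(−0.04·T))
vols = (8.0 + 14.695)·(0.01821 + 0.09011·e^(−0.04·3.7))

2.1770 volumes


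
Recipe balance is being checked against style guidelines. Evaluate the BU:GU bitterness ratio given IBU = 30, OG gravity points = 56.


BU:GU = IBU / OG_points
BU:GU = 30 / 56

0.5357


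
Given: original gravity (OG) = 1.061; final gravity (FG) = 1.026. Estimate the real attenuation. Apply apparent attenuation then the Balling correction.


AA = (OG−FG)/(OG−1)·100;  RA = AA·0.8192
AA = (1.061 − 1.026)/(1.061 − 1)·100 = 57.3770
RA = 57.3770·0.8192

47.0033 %


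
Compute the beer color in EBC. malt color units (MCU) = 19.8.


SRM = 1.4922·MCU^0.6859;  EBC = SRM·1.97
SRM = 1.4922·19.8^0.6859 = 11.5667
EBC = 11.5667·1.97

22.7864 EBC


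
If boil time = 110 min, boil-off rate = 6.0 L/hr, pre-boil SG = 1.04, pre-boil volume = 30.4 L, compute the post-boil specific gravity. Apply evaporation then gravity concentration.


V_post = V_pre − rate·(t/60);  SG_post = 1 + (SG_pre−1)·V_pre/V_post
V_post = 30.4 − 6.0·(110/60) = 19.4000
SG_post = 1 + (1.04 − 1)·30.4/19.4000

1.0627


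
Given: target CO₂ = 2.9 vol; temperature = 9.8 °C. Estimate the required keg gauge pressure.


psi = vols/(0.01821 + 0.09011·e^(−0.04·T)) − 14.695
psi = 2.9/(0.01821 + 0.09011·e^(−0.04·9.8)) − 14.695

21.9685 psi


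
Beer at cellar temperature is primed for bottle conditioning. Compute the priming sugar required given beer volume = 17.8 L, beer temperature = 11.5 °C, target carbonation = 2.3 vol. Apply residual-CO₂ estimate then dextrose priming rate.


residual = 14.695·(0.01821 + 0.09011·e^(−0.04·T));  sugar = (target − residual)·4.0·V
residual = 14.695·(0.01821 + 0.09011·e^(−0.04·11.5)) = 1.1035
sugar = (2.3 − 1.1035)·4.0·17.8

85.1893 g


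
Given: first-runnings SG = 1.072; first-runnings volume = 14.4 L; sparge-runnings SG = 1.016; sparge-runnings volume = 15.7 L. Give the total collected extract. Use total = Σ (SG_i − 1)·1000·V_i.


first = (1.072 − 1)·1000·14.4 = 1036.8000
sparge = (1.016 − 1)·1000·15.7 = 251.2000
total = 1036.8000 + 251.2000

1288.0000 gravity·L


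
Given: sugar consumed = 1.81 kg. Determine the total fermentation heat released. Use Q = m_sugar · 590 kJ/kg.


Q = 1.81 · 590

1067.9000 kJ


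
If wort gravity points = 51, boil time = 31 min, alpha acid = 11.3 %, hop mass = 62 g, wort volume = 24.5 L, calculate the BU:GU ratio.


U = 1.65·0.000125^(GP/1000)·(1−e^(−0.04t))/4.15;  IBU = (α/100)·m·U·1000/V;  BU:GU = IBU/GP
U = 1.65·0.000125^(51/1000)·(1−e^(−0.04·31))/4.15 = 0.1787
IBU = (11.3/100)·62·0.1787·1000/24.5 = 51.0878
BU:GU = 51.0878/51

1.0017


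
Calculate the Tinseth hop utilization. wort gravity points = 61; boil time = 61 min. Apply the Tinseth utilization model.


U = 1.65·0.000125^(GP/1000) · (1 − e^(−0.04·t))/4.15
bigness = 1.65·0.000125^(61/1000) = 0.9537
boil_factor = (1 − e^(−0.04·61))/4.15 = 0.2200
U = 0.9537 · 0.2200

0.2098


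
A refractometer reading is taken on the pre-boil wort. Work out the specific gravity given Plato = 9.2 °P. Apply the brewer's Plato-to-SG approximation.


SG = 259/(259 − P)
SG = 259/(259 − 9.2)

1.0368


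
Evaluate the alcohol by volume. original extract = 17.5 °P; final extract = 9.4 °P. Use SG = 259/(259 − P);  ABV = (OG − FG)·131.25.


OG = 259/(259 − 17.5) = 1.0725
FG = 259/(259 − 9.4) = 1.0377
ABV = (1.0725 − 1.0377)·131.25

4.5680 % ABV


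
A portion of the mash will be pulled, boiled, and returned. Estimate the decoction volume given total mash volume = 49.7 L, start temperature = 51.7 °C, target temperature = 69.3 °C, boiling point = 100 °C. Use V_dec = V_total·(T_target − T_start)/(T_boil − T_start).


V_dec = 49.7·(69.3 − 51.7)/(100 − 51.7)

18.1101 L
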